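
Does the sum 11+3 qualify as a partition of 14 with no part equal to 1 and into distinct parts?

Yes

The parts sum to 14, and the condition 'no summand equals 1' holds; the condition 'all summands are distinct' holds.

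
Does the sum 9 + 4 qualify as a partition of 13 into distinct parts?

The parts sum to 13, and the condition 'all summands are distinct' holds.

Yes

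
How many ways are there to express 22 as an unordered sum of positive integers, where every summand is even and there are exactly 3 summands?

The partitions of 22 that satisfy the conditions:
18,2,2
16,4,2
14,6,2
14,4,4
12,8,2
12,6,4
10,10,2
10,8,4
10,6,6
8,8,6
Counting gives 10.

10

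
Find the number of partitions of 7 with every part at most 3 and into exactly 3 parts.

2

Enumerating:
3, 3, 1
3, 2, 2
That's 2 in total.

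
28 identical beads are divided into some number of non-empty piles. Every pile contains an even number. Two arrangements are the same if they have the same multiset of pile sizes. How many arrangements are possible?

Enumerating by decreasing first part gives 135 partitions in all.

135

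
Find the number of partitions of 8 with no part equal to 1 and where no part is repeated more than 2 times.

Listing the qualifying partitions of 8:
8
6+2
5+3
4+4
4+2+2
3+3+2

6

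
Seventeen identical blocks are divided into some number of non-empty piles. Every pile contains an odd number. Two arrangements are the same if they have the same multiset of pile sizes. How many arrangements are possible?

38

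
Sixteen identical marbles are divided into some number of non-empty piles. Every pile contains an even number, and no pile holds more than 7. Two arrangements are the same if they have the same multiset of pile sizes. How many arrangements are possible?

10

The partitions of 16 that satisfy the conditions:
6+6+4
6+6+2+2
6+4+4+2
6+4+2+2+2
6+2+2+2+2+2
4+4+4+4
4+4+4+2+2
4+4+2+2+2+2
4+2+2+2+2+2+2
2+2+2+2+2+2+2+2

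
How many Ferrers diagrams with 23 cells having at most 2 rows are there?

They are:
23
22, 1
21, 2
20, 3
19, 4
18, 5
17, 6
16, 7
15, 8
14, 9
13, 10
12, 11

12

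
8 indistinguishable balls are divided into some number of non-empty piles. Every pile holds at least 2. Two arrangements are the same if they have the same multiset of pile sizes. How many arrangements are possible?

They are:
8
6+2
5+3
4+4
4+2+2
3+3+2
2+2+2+2

7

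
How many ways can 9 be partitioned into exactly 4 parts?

6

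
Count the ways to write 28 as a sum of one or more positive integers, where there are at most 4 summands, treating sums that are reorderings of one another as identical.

249

There are 249 such partitions.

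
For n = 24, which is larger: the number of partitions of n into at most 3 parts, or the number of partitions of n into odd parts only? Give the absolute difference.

61

Partitions of 24 into at most 3 parts: 61.
Partitions of 24 into odd parts only: 122.
|61 − 122| = 61.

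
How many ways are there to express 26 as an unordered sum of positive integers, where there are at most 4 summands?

There are 206 such partitions.

206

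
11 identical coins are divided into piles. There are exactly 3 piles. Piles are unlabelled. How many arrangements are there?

They are:
1,1,9
1,2,8
1,3,7
2,2,7
1,4,6
2,3,6
1,5,5
2,4,5
3,3,5
3,4,4
Counting gives 10.

10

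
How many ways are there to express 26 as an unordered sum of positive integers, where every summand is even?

There are 101 such partitions.

101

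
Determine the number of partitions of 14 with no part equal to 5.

Counting exhaustively, 105 partitions satisfy the conditions.

105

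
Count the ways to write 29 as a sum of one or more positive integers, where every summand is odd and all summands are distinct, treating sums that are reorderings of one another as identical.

The partitions of 29 that satisfy the conditions:
29
1+3+25
1+5+23
1+7+21
3+5+21
1+9+19
3+7+19
1+11+17
3+9+17
5+7+17
1+13+15
3+11+15
5+9+15
5+11+13
7+9+13
1+3+5+7+13
1+3+5+9+11
That's 17 in total.

17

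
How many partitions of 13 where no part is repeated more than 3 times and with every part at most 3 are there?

Listing the qualifying partitions of 13:
3,3,3,2,2
3,3,3,2,1,1
3,3,2,2,2,1
3,3,2,2,1,1,1
Counting gives 4.

4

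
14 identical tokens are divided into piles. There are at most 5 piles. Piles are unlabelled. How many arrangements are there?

70

There are too many to list fully; the first 12 (by largest part) are:
14
13 + 1
12 + 2
12 + 1 + 1
11 + 3
11 + 2 + 1
11 + 1 + 1 + 1
10 + 4
10 + 3 + 1
10 + 2 + 2
10 + 2 + 1 + 1
10 + 1 + 1 + 1 + 1
…and 58 more, for 70 total.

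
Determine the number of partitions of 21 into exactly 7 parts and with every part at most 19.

Direct enumeration gives 105 partitions.

105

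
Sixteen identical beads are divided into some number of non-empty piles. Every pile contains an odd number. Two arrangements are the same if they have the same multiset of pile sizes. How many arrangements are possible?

There are too many to list fully; the first 12 (by largest part) are:
1 + 15
3 + 13
1 + 1 + 1 + 13
5 + 11
1 + 1 + 3 + 11
1 + 1 + 1 + 1 + 1 + 11
7 + 9
1 + 1 + 5 + 9
1 + 3 + 3 + 9
1 + 1 + 1 + 1 + 3 + 9
1 + 1 + 1 + 1 + 1 + 1 + 1 + 9
1 + 1 + 7 + 7
…and 20 more, for 32 total.

32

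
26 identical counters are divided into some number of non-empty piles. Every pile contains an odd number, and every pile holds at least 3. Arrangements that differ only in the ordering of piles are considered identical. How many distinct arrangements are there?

Listing the qualifying partitions of 26:
3+23
5+21
7+19
9+17
3+3+3+17
11+15
3+3+5+15
13+13
3+3+7+13
3+5+5+13
3+3+9+11
3+5+7+11
5+5+5+11
3+3+3+3+3+11
3+5+9+9
3+7+7+9
5+5+7+9
3+3+3+3+5+9
5+7+7+7
3+3+3+3+7+7
3+3+3+5+5+7
3+3+5+5+5+5
3+3+3+3+3+3+3+5
Counting gives 23.

23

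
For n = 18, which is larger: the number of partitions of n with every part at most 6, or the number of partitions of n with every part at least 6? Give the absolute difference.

193

Partitions of 18 with every part at most 6: 199.
Partitions of 18 with every part at least 6: 6.
|199 − 6| = 193.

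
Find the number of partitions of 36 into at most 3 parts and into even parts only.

A partial list (first 12 by largest part):
36
34 + 2
32 + 4
32 + 2 + 2
30 + 6
30 + 4 + 2
28 + 8
28 + 6 + 2
28 + 4 + 4
26 + 10
26 + 8 + 2
26 + 6 + 4
…and 25 more, for 37 total.

37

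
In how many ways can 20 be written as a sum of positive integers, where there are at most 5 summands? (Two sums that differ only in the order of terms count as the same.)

192

A full systematic count gives 192.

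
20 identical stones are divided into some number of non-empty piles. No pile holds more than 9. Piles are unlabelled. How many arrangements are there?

Counting exhaustively, 488 partitions satisfy the conditions.

488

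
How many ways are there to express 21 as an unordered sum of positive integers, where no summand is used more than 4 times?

A full systematic count gives 505.

505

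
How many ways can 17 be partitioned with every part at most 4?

There are 72 such partitions.

72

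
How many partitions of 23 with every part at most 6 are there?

454

Systematic enumeration (by largest part, then next-largest, …) yields 454.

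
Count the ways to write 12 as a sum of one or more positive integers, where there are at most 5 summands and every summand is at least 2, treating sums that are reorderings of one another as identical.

Listing the qualifying partitions of 12:
12
10+2
9+3
8+4
8+2+2
7+5
7+3+2
6+6
6+4+2
6+3+3
6+2+2+2
5+5+2
5+4+3
5+3+2+2
4+4+4
4+4+2+2
4+3+3+2
4+2+2+2+2
3+3+3+3
3+3+2+2+2

20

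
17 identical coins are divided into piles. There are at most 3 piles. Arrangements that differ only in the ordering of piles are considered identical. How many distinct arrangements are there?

There are too many to list fully; the first 12 (by largest part) are:
17
16, 1
15, 2
15, 1, 1
14, 3
14, 2, 1
13, 4
13, 3, 1
13, 2, 2
12, 5
12, 4, 1
12, 3, 2
…and 21 more, for 33 total.

33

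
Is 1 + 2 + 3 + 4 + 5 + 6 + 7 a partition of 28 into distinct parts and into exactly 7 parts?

The parts sum to 28, and the condition 'all summands are distinct' holds; the condition 'there are exactly 7 summands' holds.

Yes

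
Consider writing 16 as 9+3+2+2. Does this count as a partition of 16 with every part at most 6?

No

The parts sum to 16, and the condition 'no summand exceeds 6' is violated.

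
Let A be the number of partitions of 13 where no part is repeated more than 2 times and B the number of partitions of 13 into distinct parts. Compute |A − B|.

26

Partitions of 13 where no part is repeated more than 2 times: 44.
Partitions of 13 into distinct parts: 18.
|44 − 18| = 26.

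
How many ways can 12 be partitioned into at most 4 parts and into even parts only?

9

Listing the qualifying partitions of 12:
12
10+2
8+4
8+2+2
6+6
6+4+2
6+2+2+2
4+4+4
4+4+2+2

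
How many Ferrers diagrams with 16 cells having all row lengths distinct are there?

There are too many to list fully; the first 12 (by largest part) are:
16
15+1
14+2
13+3
13+2+1
12+4
12+3+1
11+5
11+4+1
11+3+2
10+6
10+5+1
…and 20 more, for 32 total.

32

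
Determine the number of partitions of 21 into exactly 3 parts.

37

A partial list (first 12 by largest part):
1,1,19
1,2,18
1,3,17
2,2,17
1,4,16
2,3,16
1,5,15
2,4,15
3,3,15
1,6,14
2,5,14
3,4,14
…and 25 more, for 37 total.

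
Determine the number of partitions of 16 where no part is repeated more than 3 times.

132

Systematic enumeration (by largest part, then next-largest, …) yields 132.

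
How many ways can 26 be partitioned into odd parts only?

165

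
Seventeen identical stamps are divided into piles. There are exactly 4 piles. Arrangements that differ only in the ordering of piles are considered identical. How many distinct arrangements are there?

39

There are too many to list fully; the first 12 (by largest part) are:
14 + 1 + 1 + 1
13 + 2 + 1 + 1
12 + 3 + 1 + 1
12 + 2 + 2 + 1
11 + 4 + 1 + 1
11 + 3 + 2 + 1
11 + 2 + 2 + 2
10 + 5 + 1 + 1
10 + 4 + 2 + 1
10 + 3 + 3 + 1
10 + 3 + 2 + 2
9 + 6 + 1 + 1
…and 27 more, for 39 total.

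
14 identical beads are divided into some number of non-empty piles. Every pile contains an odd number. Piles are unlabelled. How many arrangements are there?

The partitions of 14 that satisfy the conditions:
13, 1
11, 3
11, 1, 1, 1
9, 5
9, 3, 1, 1
9, 1, 1, 1, 1, 1
7, 7
7, 5, 1, 1
7, 3, 3, 1
7, 3, 1, 1, 1, 1
7, 1, 1, 1, 1, 1, 1, 1
5, 5, 3, 1
5, 5, 1, 1, 1, 1
5, 3, 3, 3
5, 3, 3, 1, 1, 1
5, 3, 1, 1, 1, 1, 1, 1
5, 1, 1, 1, 1, 1, 1, 1, 1, 1
3, 3, 3, 3, 1, 1
3, 3, 3, 1, 1, 1, 1, 1
3, 3, 1, 1, 1, 1, 1, 1, 1, 1
3, 1, 1, 1, 1, 1, 1, 1, 1, 1, 1, 1
1, 1, 1, 1, 1, 1, 1, 1, 1, 1, 1, 1, 1, 1

22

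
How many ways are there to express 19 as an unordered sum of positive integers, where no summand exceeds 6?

Systematic enumeration (by largest part, then next-largest, …) yields 235.

235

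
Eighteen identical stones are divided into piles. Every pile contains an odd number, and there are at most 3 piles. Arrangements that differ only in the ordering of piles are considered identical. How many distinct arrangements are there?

5

They are:
17+1
15+3
13+5
11+7
9+9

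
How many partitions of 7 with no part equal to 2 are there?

8

The partitions of 7 that satisfy the conditions:
7
6, 1
5, 1, 1
4, 3
4, 1, 1, 1
3, 3, 1
3, 1, 1, 1, 1
1, 1, 1, 1, 1, 1, 1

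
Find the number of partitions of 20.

Systematic enumeration (by largest part, then next-largest, …) yields 627.

627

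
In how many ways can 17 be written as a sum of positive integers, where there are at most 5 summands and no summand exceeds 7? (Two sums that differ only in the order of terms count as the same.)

A partial list (first 12 by largest part):
3, 7, 7
1, 2, 7, 7
1, 1, 1, 7, 7
4, 6, 7
1, 3, 6, 7
2, 2, 6, 7
1, 1, 2, 6, 7
5, 5, 7
1, 4, 5, 7
2, 3, 5, 7
1, 1, 3, 5, 7
1, 2, 2, 5, 7
…and 37 more, for 49 total.

49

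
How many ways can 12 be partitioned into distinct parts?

15

Enumerating:
12
11, 1
10, 2
9, 3
9, 2, 1
8, 4
8, 3, 1
7, 5
7, 4, 1
7, 3, 2
6, 5, 1
6, 4, 2
6, 3, 2, 1
5, 4, 3
5, 4, 2, 1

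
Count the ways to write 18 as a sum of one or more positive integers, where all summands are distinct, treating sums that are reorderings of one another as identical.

There are too many to list fully; the first 12 (by largest part) are:
18
17+1
16+2
15+3
15+2+1
14+4
14+3+1
13+5
13+4+1
13+3+2
12+6
12+5+1
…and 34 more, for 46 total.

46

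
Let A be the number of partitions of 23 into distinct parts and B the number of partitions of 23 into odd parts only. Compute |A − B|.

0

Partitions of 23 into distinct parts: 104.
Partitions of 23 into odd parts only: 104.
|104 − 104| = 0.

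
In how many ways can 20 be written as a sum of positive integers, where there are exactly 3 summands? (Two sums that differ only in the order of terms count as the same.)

A partial list (first 12 by largest part):
1 + 1 + 18
1 + 2 + 17
1 + 3 + 16
2 + 2 + 16
1 + 4 + 15
2 + 3 + 15
1 + 5 + 14
2 + 4 + 14
3 + 3 + 14
1 + 6 + 13
2 + 5 + 13
3 + 4 + 13
…and 21 more, for 33 total.

33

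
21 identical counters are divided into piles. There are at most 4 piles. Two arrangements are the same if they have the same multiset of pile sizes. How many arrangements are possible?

A full systematic count gives 120.

120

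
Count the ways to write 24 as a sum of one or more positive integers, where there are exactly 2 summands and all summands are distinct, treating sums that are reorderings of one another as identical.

11

Enumerating:
23+1
22+2
21+3
20+4
19+5
18+6
17+7
16+8
15+9
14+10
13+11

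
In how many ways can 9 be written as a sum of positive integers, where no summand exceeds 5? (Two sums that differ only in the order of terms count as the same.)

Listing the qualifying partitions of 9:
5+4
5+3+1
5+2+2
5+2+1+1
5+1+1+1+1
4+4+1
4+3+2
4+3+1+1
4+2+2+1
4+2+1+1+1
4+1+1+1+1+1
3+3+3
3+3+2+1
3+3+1+1+1
3+2+2+2
3+2+2+1+1
3+2+1+1+1+1
3+1+1+1+1+1+1
2+2+2+2+1
2+2+2+1+1+1
2+2+1+1+1+1+1
2+1+1+1+1+1+1+1
1+1+1+1+1+1+1+1+1

23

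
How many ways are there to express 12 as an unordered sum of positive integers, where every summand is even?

The partitions of 12 that satisfy the conditions:
12
10,2
8,4
8,2,2
6,6
6,4,2
6,2,2,2
4,4,4
4,4,2,2
4,2,2,2,2
2,2,2,2,2,2
That's 11 in total.

11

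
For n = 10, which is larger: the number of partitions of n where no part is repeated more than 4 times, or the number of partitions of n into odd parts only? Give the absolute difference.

Partitions of 10 where no part is repeated more than 4 times: 34.
Partitions of 10 into odd parts only: 10.
|34 − 10| = 24.

24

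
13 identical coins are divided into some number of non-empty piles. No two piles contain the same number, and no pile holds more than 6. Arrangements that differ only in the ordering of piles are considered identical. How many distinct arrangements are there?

4

Enumerating:
2, 5, 6
3, 4, 6
1, 2, 4, 6
1, 3, 4, 5
That's 4 in total.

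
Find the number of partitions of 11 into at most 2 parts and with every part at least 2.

5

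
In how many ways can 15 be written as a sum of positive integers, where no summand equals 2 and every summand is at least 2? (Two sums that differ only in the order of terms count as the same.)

The partitions of 15 that satisfy the conditions:
15
3,12
4,11
5,10
6,9
3,3,9
7,8
3,4,8
3,5,7
4,4,7
3,6,6
4,5,6
3,3,3,6
5,5,5
3,3,4,5
3,4,4,4
3,3,3,3,3
Counting gives 17.

17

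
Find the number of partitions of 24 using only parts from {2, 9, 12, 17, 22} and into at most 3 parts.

The partitions of 24 that satisfy the conditions:
22+2
12+12
Counting gives 2.

2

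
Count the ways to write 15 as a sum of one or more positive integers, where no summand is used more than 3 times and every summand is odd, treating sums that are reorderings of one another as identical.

13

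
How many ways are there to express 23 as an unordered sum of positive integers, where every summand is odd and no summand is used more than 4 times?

54

There are too many to list fully; the first 12 (by largest part) are:
23
21,1,1
19,3,1
19,1,1,1,1
17,5,1
17,3,3
17,3,1,1,1
15,7,1
15,5,3
15,5,1,1,1
15,3,3,1,1
13,9,1
…and 42 more, for 54 total.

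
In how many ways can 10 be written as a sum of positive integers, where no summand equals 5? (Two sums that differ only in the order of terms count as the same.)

35

A partial list (first 12 by largest part):
10
9, 1
8, 2
8, 1, 1
7, 3
7, 2, 1
7, 1, 1, 1
6, 4
6, 3, 1
6, 2, 2
6, 2, 1, 1
6, 1, 1, 1, 1
…and 23 more, for 35 total.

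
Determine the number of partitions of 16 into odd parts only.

32

There are too many to list fully; the first 12 (by largest part) are:
15, 1
13, 3
13, 1, 1, 1
11, 5
11, 3, 1, 1
11, 1, 1, 1, 1, 1
9, 7
9, 5, 1, 1
9, 3, 3, 1
9, 3, 1, 1, 1, 1
9, 1, 1, 1, 1, 1, 1, 1
7, 7, 1, 1
…and 20 more, for 32 total.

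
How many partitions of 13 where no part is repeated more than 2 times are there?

A partial list (first 12 by largest part):
13
12,1
11,2
11,1,1
10,3
10,2,1
9,4
9,3,1
9,2,2
9,2,1,1
8,5
8,4,1
…and 32 more, for 44 total.

44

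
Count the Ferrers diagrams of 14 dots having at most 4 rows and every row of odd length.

10

The partitions of 14 that satisfy the conditions:
1 + 13
3 + 11
1 + 1 + 1 + 11
5 + 9
1 + 1 + 3 + 9
7 + 7
1 + 1 + 5 + 7
1 + 3 + 3 + 7
1 + 3 + 5 + 5
3 + 3 + 3 + 5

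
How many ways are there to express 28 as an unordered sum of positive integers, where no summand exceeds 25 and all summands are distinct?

219

A full systematic count gives 219.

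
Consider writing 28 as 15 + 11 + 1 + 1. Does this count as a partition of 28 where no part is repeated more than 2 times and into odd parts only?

The parts sum to 28, and the condition 'no summand is used more than 2 times' holds; the condition 'every summand is odd' holds.

Yes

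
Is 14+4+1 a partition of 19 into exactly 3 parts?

The parts sum to 19, and the condition 'there are exactly 3 summands' holds.

Yes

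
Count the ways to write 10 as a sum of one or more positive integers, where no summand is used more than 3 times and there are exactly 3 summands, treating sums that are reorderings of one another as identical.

8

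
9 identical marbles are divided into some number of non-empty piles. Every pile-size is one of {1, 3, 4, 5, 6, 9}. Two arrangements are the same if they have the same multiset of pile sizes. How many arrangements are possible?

The partitions of 9 that satisfy the conditions:
9
6+3
6+1+1+1
5+4
5+3+1
5+1+1+1+1
4+4+1
4+3+1+1
4+1+1+1+1+1
3+3+3
3+3+1+1+1
3+1+1+1+1+1+1
1+1+1+1+1+1+1+1+1

13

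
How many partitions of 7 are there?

15

The partitions of 7 that satisfy the conditions:
7
6+1
5+2
5+1+1
4+3
4+2+1
4+1+1+1
3+3+1
3+2+2
3+2+1+1
3+1+1+1+1
2+2+2+1
2+2+1+1+1
2+1+1+1+1+1
1+1+1+1+1+1+1
Counting gives 15.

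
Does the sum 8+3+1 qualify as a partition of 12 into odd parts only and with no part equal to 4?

No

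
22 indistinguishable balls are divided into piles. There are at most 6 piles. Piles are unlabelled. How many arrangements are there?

391

Enumerating by decreasing first part gives 391 partitions in all.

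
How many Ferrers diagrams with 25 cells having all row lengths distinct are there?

Systematic enumeration (by largest part, then next-largest, …) yields 142.

142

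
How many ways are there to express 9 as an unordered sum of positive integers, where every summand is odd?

Listing the qualifying partitions of 9:
9
7,1,1
5,3,1
5,1,1,1,1
3,3,3
3,3,1,1,1
3,1,1,1,1,1,1
1,1,1,1,1,1,1,1,1
Counting gives 8.

8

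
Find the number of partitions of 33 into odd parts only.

448

Enumerating by decreasing first part gives 448 partitions in all.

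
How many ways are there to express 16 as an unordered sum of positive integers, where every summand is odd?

32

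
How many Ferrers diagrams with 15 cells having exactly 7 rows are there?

Enumerating:
1, 1, 1, 1, 1, 1, 9
1, 1, 1, 1, 1, 2, 8
1, 1, 1, 1, 1, 3, 7
1, 1, 1, 1, 2, 2, 7
1, 1, 1, 1, 1, 4, 6
1, 1, 1, 1, 2, 3, 6
1, 1, 1, 2, 2, 2, 6
1, 1, 1, 1, 1, 5, 5
1, 1, 1, 1, 2, 4, 5
1, 1, 1, 1, 3, 3, 5
1, 1, 1, 2, 2, 3, 5
1, 1, 2, 2, 2, 2, 5
1, 1, 1, 1, 3, 4, 4
1, 1, 1, 2, 2, 4, 4
1, 1, 1, 2, 3, 3, 4
1, 1, 2, 2, 2, 3, 4
1, 2, 2, 2, 2, 2, 4
1, 1, 1, 3, 3, 3, 3
1, 1, 2, 2, 3, 3, 3
1, 2, 2, 2, 2, 3, 3
2, 2, 2, 2, 2, 2, 3
That's 21 in total.

21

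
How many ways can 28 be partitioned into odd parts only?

222

There are 222 such partitions.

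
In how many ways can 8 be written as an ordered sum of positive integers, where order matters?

128

There are 7 gaps and each independently is a cut or not, giving 2^7 = 128.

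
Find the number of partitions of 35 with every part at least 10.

14

Enumerating:
35
25 + 10
24 + 11
23 + 12
22 + 13
21 + 14
20 + 15
19 + 16
18 + 17
15 + 10 + 10
14 + 11 + 10
13 + 12 + 10
13 + 11 + 11
12 + 12 + 11
Counting gives 14.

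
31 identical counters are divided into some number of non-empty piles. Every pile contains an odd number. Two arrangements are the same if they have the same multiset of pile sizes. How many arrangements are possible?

A full systematic count gives 340.

340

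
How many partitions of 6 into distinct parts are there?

The partitions of 6 that satisfy the conditions:
6
5 + 1
4 + 2
3 + 2 + 1

4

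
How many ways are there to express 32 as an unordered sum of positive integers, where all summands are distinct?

390

A full systematic count gives 390.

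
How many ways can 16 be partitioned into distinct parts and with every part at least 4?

6

Listing the qualifying partitions of 16:
16
12,4
11,5
10,6
9,7
7,5,4
Counting gives 6.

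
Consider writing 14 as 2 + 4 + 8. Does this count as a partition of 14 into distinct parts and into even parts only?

Yes

The parts sum to 14, and the condition 'all summands are distinct' holds; the condition 'every summand is even' holds.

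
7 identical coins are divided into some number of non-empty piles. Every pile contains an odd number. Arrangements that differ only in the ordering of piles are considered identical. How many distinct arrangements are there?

The partitions of 7 that satisfy the conditions:
7
5+1+1
3+3+1
3+1+1+1+1
1+1+1+1+1+1+1
That's 5 in total.

5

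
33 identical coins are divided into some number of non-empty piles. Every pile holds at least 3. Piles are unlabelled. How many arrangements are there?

Counting exhaustively, 556 partitions satisfy the conditions.

556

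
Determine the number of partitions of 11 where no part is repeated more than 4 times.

44

A partial list (first 12 by largest part):
11
10,1
9,2
9,1,1
8,3
8,2,1
8,1,1,1
7,4
7,3,1
7,2,2
7,2,1,1
7,1,1,1,1
…and 32 more, for 44 total.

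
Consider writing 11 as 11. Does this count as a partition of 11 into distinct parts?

Yes

The parts sum to 11, and the condition 'all summands are distinct' holds.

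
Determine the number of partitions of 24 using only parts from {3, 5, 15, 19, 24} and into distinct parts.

Listing the qualifying partitions of 24:
24
5+19

2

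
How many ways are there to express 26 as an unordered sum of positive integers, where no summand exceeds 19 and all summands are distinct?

151

Counting exhaustively, 151 partitions satisfy the conditions.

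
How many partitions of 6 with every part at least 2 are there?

They are:
6
2 + 4
3 + 3
2 + 2 + 2

4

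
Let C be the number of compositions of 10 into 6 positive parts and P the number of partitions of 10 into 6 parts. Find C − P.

Ordered (compositions into 6 parts): C(9,5) = 126.
Unordered (partitions into 6 parts): 5.
Difference: 126 − 5 = 121.

121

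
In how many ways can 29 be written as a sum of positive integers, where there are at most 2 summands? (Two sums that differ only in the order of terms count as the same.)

Listing the qualifying partitions of 29:
29
28,1
27,2
26,3
25,4
24,5
23,6
22,7
21,8
20,9
19,10
18,11
17,12
16,13
15,14

15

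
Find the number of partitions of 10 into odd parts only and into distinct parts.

Listing the qualifying partitions of 10:
9 + 1
7 + 3
Counting gives 2.

2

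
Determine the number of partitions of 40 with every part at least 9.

A partial list (first 12 by largest part):
40
31+9
30+10
29+11
28+12
27+13
26+14
25+15
24+16
23+17
22+18
22+9+9
…and 27 more, for 39 total.

39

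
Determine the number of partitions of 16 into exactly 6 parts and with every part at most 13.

A partial list (first 12 by largest part):
11 + 1 + 1 + 1 + 1 + 1
10 + 2 + 1 + 1 + 1 + 1
9 + 3 + 1 + 1 + 1 + 1
9 + 2 + 2 + 1 + 1 + 1
8 + 4 + 1 + 1 + 1 + 1
8 + 3 + 2 + 1 + 1 + 1
8 + 2 + 2 + 2 + 1 + 1
7 + 5 + 1 + 1 + 1 + 1
7 + 4 + 2 + 1 + 1 + 1
7 + 3 + 3 + 1 + 1 + 1
7 + 3 + 2 + 2 + 1 + 1
7 + 2 + 2 + 2 + 2 + 1
…and 23 more, for 35 total.

35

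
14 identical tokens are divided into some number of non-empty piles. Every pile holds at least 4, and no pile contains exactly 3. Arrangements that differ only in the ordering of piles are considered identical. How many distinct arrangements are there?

7

Listing the qualifying partitions of 14:
14
10,4
9,5
8,6
7,7
6,4,4
5,5,4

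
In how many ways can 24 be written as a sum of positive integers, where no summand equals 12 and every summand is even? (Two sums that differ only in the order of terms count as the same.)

66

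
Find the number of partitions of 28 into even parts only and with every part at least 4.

A partial list (first 12 by largest part):
28
4, 24
6, 22
8, 20
4, 4, 20
10, 18
4, 6, 18
12, 16
4, 8, 16
6, 6, 16
4, 4, 4, 16
14, 14
…and 22 more, for 34 total.

34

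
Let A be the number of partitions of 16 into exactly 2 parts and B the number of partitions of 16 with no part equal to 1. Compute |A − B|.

Partitions of 16 into exactly 2 parts: 8.
Partitions of 16 with no part equal to 1: 55.
|8 − 55| = 47.

47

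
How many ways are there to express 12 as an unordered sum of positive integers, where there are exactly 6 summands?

11

They are:
7,1,1,1,1,1
6,2,1,1,1,1
5,3,1,1,1,1
5,2,2,1,1,1
4,4,1,1,1,1
4,3,2,1,1,1
4,2,2,2,1,1
3,3,3,1,1,1
3,3,2,2,1,1
3,2,2,2,2,1
2,2,2,2,2,2
Counting gives 11.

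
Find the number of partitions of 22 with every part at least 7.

The partitions of 22 that satisfy the conditions:
22
15+7
14+8
13+9
12+10
11+11
8+7+7
That's 7 in total.

7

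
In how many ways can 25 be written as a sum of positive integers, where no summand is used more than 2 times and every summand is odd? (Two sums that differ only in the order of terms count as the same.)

34

There are too many to list fully; the first 12 (by largest part) are:
25
23+1+1
21+3+1
19+5+1
19+3+3
17+7+1
17+5+3
17+3+3+1+1
15+9+1
15+7+3
15+5+5
15+5+3+1+1
…and 22 more, for 34 total.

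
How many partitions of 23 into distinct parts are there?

104

A full systematic count gives 104.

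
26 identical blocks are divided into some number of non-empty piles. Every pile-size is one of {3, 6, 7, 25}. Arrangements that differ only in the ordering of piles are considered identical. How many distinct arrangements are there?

3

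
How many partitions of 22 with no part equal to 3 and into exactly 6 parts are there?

66

There are too many to list fully; the first 12 (by largest part) are:
17,1,1,1,1,1
16,2,1,1,1,1
15,2,2,1,1,1
14,4,1,1,1,1
14,2,2,2,1,1
13,5,1,1,1,1
13,4,2,1,1,1
13,2,2,2,2,1
12,6,1,1,1,1
12,5,2,1,1,1
12,4,2,2,1,1
12,2,2,2,2,2
…and 54 more, for 66 total.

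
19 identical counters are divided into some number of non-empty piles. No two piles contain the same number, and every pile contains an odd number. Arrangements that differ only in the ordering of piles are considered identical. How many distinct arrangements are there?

6

The partitions of 19 that satisfy the conditions:
19
15 + 3 + 1
13 + 5 + 1
11 + 7 + 1
11 + 5 + 3
9 + 7 + 3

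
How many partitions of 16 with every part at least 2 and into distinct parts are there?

17

Listing the qualifying partitions of 16:
16
14, 2
13, 3
12, 4
11, 5
11, 3, 2
10, 6
10, 4, 2
9, 7
9, 5, 2
9, 4, 3
8, 6, 2
8, 5, 3
7, 6, 3
7, 5, 4
7, 4, 3, 2
6, 5, 3, 2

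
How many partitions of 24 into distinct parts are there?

Enumerating by decreasing first part gives 122 partitions in all.

122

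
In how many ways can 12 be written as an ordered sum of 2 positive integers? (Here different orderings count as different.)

11

By stars and bars with positive parts, the count is C(11,1) = 11.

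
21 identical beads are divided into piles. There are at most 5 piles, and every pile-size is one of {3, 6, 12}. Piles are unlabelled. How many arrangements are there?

4

Listing the qualifying partitions of 21:
12,6,3
12,3,3,3
6,6,6,3
6,6,3,3,3
Counting gives 4.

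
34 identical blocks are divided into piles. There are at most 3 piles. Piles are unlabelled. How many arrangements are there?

114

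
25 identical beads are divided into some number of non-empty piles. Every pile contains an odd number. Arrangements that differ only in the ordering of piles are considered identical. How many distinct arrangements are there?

Counting exhaustively, 142 partitions satisfy the conditions.

142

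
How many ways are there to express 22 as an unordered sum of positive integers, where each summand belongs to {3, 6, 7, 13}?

Listing the qualifying partitions of 22:
13+6+3
13+3+3+3
7+6+6+3
7+6+3+3+3
7+3+3+3+3+3

5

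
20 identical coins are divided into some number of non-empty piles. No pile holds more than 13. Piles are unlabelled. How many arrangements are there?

597

Enumerating by decreasing first part gives 597 partitions in all.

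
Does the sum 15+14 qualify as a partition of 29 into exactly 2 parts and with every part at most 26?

The parts sum to 29, and the condition 'there are exactly 2 summands' holds; the condition 'no summand exceeds 26' holds.

Yes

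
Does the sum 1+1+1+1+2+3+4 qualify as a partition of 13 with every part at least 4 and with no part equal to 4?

The parts sum to 13, and the condition 'every summand is at least 4' is violated.

No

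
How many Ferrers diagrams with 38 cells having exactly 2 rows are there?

19

Enumerating:
1,37
2,36
3,35
4,34
5,33
6,32
7,31
8,30
9,29
10,28
11,27
12,26
13,25
14,24
15,23
16,22
17,21
18,20
19,19
That's 19 in total.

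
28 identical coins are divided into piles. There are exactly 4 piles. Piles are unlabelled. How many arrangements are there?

169

There are 169 such partitions.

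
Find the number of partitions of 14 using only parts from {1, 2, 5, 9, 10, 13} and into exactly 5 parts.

3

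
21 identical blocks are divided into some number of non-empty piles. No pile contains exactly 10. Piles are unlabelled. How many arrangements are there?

736

Counting exhaustively, 736 partitions satisfy the conditions.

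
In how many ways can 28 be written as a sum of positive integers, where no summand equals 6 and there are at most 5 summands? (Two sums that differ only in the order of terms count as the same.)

Counting exhaustively, 404 partitions satisfy the conditions.

404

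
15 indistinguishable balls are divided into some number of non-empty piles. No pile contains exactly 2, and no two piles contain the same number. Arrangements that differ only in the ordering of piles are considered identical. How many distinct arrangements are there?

16

Enumerating:
15
1,14
3,12
4,11
1,3,11
5,10
1,4,10
6,9
1,5,9
7,8
1,6,8
3,4,8
3,5,7
1,3,4,7
4,5,6
1,3,5,6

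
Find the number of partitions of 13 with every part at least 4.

Enumerating:
13
9 + 4
8 + 5
7 + 6
5 + 4 + 4
Counting gives 5.

5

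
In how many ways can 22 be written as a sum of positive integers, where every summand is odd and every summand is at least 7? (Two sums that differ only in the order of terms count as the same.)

The partitions of 22 that satisfy the conditions:
15,7
13,9
11,11
Counting gives 3.

3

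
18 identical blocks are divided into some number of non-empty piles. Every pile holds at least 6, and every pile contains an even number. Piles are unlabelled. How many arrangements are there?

They are:
18
6, 12
8, 10
6, 6, 6
Counting gives 4.

4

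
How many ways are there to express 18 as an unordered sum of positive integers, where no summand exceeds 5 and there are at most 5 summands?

11

Enumerating:
3, 5, 5, 5
1, 2, 5, 5, 5
4, 4, 5, 5
1, 3, 4, 5, 5
2, 2, 4, 5, 5
2, 3, 3, 5, 5
1, 4, 4, 4, 5
2, 3, 4, 4, 5
3, 3, 3, 4, 5
2, 4, 4, 4, 4
3, 3, 4, 4, 4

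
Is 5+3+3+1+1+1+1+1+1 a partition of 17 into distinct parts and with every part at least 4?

No

The parts sum to 17, and the condition 'all summands are distinct' is violated.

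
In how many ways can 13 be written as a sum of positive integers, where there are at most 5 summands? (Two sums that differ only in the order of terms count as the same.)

57

A partial list (first 12 by largest part):
13
1 + 12
2 + 11
1 + 1 + 11
3 + 10
1 + 2 + 10
1 + 1 + 1 + 10
4 + 9
1 + 3 + 9
2 + 2 + 9
1 + 1 + 2 + 9
1 + 1 + 1 + 1 + 9
…and 45 more, for 57 total.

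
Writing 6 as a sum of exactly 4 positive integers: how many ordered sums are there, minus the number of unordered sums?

8

Compositions: C(5,3) = 10.
Partitions of 6 into exactly 4 parts: 2.
Difference: 10 − 2 = 8.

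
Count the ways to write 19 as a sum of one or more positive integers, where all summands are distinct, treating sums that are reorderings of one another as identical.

There are too many to list fully; the first 12 (by largest part) are:
19
18,1
17,2
16,3
16,2,1
15,4
15,3,1
14,5
14,4,1
14,3,2
13,6
13,5,1
…and 42 more, for 54 total.

54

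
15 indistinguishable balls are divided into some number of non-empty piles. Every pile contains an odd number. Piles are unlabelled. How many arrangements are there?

27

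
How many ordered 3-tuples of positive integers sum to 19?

Place 2 bars in the 18 internal gaps of a row of 19 dots: C(18,2) = 153.

153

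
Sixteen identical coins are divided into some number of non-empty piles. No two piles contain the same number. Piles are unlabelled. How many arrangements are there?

32

A partial list (first 12 by largest part):
16
15,1
14,2
13,3
13,2,1
12,4
12,3,1
11,5
11,4,1
11,3,2
10,6
10,5,1
…and 20 more, for 32 total.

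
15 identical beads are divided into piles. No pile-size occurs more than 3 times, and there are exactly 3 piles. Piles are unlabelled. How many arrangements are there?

Enumerating:
13,1,1
12,2,1
11,3,1
11,2,2
10,4,1
10,3,2
9,5,1
9,4,2
9,3,3
8,6,1
8,5,2
8,4,3
7,7,1
7,6,2
7,5,3
7,4,4
6,6,3
6,5,4
5,5,5

19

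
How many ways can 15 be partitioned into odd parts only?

27

A partial list (first 12 by largest part):
15
13+1+1
11+3+1
11+1+1+1+1
9+5+1
9+3+3
9+3+1+1+1
9+1+1+1+1+1+1
7+7+1
7+5+3
7+5+1+1+1
7+3+3+1+1
…and 15 more, for 27 total.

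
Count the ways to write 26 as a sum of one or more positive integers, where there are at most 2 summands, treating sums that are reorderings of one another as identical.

14

Enumerating:
26
1+25
2+24
3+23
4+22
5+21
6+20
7+19
8+18
9+17
10+16
11+15
12+14
13+13
Counting gives 14.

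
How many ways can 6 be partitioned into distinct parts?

4

Enumerating:
6
5,1
4,2
3,2,1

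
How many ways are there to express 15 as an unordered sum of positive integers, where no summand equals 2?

75

Systematic enumeration (by largest part, then next-largest, …) yields 75.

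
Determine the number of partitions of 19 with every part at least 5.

10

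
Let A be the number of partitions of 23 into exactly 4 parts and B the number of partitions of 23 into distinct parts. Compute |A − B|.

10

Partitions of 23 into exactly 4 parts: 94.
Partitions of 23 into distinct parts: 104.
|94 − 104| = 10.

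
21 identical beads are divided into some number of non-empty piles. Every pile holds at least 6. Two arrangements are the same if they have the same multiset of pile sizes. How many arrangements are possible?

They are:
21
15+6
14+7
13+8
12+9
11+10
9+6+6
8+7+6
7+7+7
That's 9 in total.

9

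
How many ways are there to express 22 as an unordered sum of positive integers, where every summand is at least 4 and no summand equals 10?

A partial list (first 12 by largest part):
22
18+4
17+5
16+6
15+7
14+8
14+4+4
13+9
13+5+4
12+6+4
12+5+5
11+11
…and 17 more, for 29 total.

29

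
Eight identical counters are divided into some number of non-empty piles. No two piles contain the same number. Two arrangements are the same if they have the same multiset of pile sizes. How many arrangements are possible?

They are:
8
7 + 1
6 + 2
5 + 3
5 + 2 + 1
4 + 3 + 1

6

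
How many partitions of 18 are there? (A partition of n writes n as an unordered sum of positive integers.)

A full systematic count gives 385.

385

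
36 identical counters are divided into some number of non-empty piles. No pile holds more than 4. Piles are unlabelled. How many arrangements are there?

478

Enumerating by decreasing first part gives 478 partitions in all.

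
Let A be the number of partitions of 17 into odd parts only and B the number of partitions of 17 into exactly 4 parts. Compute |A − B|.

1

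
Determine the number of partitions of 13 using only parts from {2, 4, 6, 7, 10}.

The partitions of 13 that satisfy the conditions:
6+7
2+4+7
2+2+2+7

3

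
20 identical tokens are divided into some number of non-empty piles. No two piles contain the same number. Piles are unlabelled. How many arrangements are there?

64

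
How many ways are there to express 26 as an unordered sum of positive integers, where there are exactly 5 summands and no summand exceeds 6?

5

Listing the qualifying partitions of 26:
6,6,6,6,2
6,6,6,5,3
6,6,6,4,4
6,6,5,5,4
6,5,5,5,5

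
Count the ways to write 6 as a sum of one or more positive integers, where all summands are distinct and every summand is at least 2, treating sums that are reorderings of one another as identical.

Enumerating:
6
4, 2

2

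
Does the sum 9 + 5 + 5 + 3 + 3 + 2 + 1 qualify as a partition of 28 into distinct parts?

The parts sum to 28, and the condition 'all summands are distinct' is violated.

No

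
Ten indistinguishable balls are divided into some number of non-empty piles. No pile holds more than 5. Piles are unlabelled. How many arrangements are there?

A partial list (first 12 by largest part):
5, 5
5, 4, 1
5, 3, 2
5, 3, 1, 1
5, 2, 2, 1
5, 2, 1, 1, 1
5, 1, 1, 1, 1, 1
4, 4, 2
4, 4, 1, 1
4, 3, 3
4, 3, 2, 1
4, 3, 1, 1, 1
…and 18 more, for 30 total.

30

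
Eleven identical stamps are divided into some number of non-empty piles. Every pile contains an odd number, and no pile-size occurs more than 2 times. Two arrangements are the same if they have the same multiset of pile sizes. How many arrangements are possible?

5

The partitions of 11 that satisfy the conditions:
11
9, 1, 1
7, 3, 1
5, 5, 1
5, 3, 3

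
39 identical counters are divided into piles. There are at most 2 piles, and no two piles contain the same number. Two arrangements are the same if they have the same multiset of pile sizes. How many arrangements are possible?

20

The partitions of 39 that satisfy the conditions:
39
1,38
2,37
3,36
4,35
5,34
6,33
7,32
8,31
9,30
10,29
11,28
12,27
13,26
14,25
15,24
16,23
17,22
18,21
19,20
That's 20 in total.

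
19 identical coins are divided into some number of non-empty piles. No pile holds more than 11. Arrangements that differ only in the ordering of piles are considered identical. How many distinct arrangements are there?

Counting exhaustively, 445 partitions satisfy the conditions.

445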